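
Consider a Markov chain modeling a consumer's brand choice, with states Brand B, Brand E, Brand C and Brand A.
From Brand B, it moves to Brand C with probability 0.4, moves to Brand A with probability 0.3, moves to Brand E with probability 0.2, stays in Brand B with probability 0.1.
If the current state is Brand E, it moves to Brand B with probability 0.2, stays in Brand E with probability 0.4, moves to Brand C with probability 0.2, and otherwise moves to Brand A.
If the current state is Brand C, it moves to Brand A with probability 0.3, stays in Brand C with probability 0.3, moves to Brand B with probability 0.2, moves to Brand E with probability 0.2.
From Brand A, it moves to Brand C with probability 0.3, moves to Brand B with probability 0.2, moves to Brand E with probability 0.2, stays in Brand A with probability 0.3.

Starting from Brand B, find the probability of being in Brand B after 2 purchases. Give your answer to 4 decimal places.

0.1900

Propagate the distribution vector 2 purchases from Brand B.
After 0 purchases: (1.0000, 0.0000, 0.0000, 0.0000)
After 1 purchase: (0.1000, 0.2000, 0.4000, 0.3000)
After 2 purchases: (0.1900, 0.2400, 0.2900, 0.2800)
P(in Brand B after 2 purchases) = 0.1900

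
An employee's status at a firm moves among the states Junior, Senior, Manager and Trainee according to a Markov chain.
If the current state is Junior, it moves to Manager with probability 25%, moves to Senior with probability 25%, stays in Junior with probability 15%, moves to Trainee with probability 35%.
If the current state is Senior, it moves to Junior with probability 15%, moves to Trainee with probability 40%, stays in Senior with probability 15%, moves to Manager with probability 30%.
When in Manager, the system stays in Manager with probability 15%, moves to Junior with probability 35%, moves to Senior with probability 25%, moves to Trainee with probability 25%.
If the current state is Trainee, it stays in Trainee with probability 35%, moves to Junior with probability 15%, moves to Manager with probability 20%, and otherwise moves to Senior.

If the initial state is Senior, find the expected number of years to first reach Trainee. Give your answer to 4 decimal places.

Let t(s) be the expected number of years to first reach Trainee from state s, with t(Trainee) = 0. Conditioning on the first year:
t(Junior) = 1 + 0.15·t(Junior) + 0.25·t(Senior) + 0.25·t(Manager)
t(Senior) = 1 + 0.15·t(Junior) + 0.15·t(Senior) + 0.3·t(Manager)
t(Manager) = 1 + 0.35·t(Junior) + 0.25·t(Senior) + 0.15·t(Manager)
Solving: t(Junior) = 2.9621, t(Senior) = 2.8397, t(Manager) = 3.2313.
Expected years from Senior to Trainee: 2.8397.

2.8397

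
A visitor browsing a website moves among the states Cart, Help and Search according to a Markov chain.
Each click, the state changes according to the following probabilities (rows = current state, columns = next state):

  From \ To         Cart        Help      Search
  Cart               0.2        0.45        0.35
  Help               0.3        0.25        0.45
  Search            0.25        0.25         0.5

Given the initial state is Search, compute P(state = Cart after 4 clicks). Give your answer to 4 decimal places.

0.2524

Propagate the distribution vector 4 clicks from Search.
After 0 clicks: (0.0000, 0.0000, 1.0000)
After 1 click: (0.2500, 0.2500, 0.5000)
After 2 clicks: (0.2500, 0.3000, 0.4500)
After 3 clicks: (0.2525, 0.3000, 0.4475)
After 4 clicks: (0.2524, 0.3005, 0.4471)
P(in Cart after 4 clicks) = 0.2524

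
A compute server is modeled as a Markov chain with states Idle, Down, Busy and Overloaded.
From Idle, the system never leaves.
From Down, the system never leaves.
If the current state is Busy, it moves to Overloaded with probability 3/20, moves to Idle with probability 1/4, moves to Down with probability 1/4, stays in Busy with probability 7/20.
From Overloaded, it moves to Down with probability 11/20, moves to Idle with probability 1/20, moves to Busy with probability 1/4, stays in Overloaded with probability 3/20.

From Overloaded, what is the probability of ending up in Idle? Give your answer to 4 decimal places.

0.1845

Let h(s) be the probability of absorption at Idle starting from transient state s. Then h(Idle) = 1 and h(Down) = 0. By first-step analysis:
h(Busy) = 0.25·1 + 0.25·0 + 0.35·h(Busy) + 0.15·h(Overloaded)
h(Overloaded) = 0.05·1 + 0.55·0 + 0.25·h(Busy) + 0.15·h(Overloaded)
Solving: h(Busy) = 0.4272, h(Overloaded) = 0.1845.
Starting from Overloaded, the probability is 0.1845.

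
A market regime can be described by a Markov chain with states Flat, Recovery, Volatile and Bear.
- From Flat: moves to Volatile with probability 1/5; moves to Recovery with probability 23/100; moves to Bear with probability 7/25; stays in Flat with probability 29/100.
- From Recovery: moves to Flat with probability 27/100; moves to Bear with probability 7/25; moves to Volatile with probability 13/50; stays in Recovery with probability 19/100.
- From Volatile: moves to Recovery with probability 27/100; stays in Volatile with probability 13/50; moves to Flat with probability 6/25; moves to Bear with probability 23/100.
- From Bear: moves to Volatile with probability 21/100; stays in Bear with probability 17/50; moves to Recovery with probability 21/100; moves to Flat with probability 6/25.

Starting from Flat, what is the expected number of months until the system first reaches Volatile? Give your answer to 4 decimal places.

4.6317

Let t(s) be the expected number of months to first reach Volatile from state s, with t(Volatile) = 0. Conditioning on the first month:
t(Flat) = 1 + 0.29·t(Flat) + 0.23·t(Recovery) + 0.28·t(Bear)
t(Recovery) = 1 + 0.27·t(Flat) + 0.19·t(Recovery) + 0.28·t(Bear)
t(Bear) = 1 + 0.24·t(Flat) + 0.21·t(Recovery) + 0.34·t(Bear)
Solving: t(Flat) = 4.6317, t(Recovery) = 4.3645, t(Bear) = 4.5881.
Expected months from Flat to Volatile: 4.6317.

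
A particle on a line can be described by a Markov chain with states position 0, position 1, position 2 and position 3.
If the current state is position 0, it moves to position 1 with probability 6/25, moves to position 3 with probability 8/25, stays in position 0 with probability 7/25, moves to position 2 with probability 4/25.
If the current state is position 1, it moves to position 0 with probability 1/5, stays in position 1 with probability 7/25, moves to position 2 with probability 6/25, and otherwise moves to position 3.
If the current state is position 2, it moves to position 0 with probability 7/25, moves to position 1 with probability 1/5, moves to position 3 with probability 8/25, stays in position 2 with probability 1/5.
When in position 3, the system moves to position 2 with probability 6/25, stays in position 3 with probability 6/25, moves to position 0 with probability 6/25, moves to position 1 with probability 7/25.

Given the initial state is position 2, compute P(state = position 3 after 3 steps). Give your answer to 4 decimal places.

Propagate the distribution vector 3 steps from position 2.
After 0 steps: (0.0000, 0.0000, 1.0000, 0.0000)
After 1 step: (0.2800, 0.2000, 0.2000, 0.3200)
After 2 steps: (0.2512, 0.2528, 0.2096, 0.2864)
After 3 steps: (0.2483, 0.2532, 0.2115, 0.2870)
P(in position 3 after 3 steps) = 0.2870

0.2870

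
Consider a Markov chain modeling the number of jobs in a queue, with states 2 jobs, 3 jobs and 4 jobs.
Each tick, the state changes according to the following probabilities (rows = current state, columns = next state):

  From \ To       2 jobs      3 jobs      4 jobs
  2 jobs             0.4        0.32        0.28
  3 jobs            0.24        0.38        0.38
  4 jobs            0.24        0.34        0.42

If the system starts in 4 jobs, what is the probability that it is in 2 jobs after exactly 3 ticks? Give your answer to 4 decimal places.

Propagate the distribution vector 3 ticks from 4 jobs.
After 0 ticks: (0.0000, 0.0000, 1.0000)
After 1 tick: (0.2400, 0.3400, 0.4200)
After 2 ticks: (0.2784, 0.3488, 0.3728)
After 3 ticks: (0.2845, 0.3484, 0.3671)
P(in 2 jobs after 3 ticks) = 0.2845

0.2845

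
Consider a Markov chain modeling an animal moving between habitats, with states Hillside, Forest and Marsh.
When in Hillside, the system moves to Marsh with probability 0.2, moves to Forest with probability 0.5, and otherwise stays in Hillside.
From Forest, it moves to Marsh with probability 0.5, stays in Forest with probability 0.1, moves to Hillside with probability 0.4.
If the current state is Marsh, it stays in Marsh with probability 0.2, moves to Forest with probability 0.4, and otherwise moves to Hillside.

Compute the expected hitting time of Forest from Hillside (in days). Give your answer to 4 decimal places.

2.0833

Let t(s) be the expected number of days to first reach Forest from state s, with t(Forest) = 0. Conditioning on the first day:
t(Hillside) = 1 + 0.3·t(Hillside) + 0.2·t(Marsh)
t(Marsh) = 1 + 0.4·t(Hillside) + 0.2·t(Marsh)
Solving: t(Hillside) = 2.0833, t(Marsh) = 2.2917.
Expected days from Hillside to Forest: 2.0833.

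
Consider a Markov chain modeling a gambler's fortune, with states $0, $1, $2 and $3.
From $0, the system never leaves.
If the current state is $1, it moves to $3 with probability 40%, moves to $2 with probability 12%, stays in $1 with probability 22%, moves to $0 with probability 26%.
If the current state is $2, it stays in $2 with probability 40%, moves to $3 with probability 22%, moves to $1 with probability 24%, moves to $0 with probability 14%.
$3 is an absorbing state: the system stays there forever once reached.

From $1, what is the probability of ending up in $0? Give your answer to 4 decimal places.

Let h(s) be the probability of absorption at $0 starting from transient state s. Then h($0) = 1 and h($3) = 0. By first-step analysis:
h($1) = 0.26·1 + 0.22·h($1) + 0.12·h($2) + 0.4·0
h($2) = 0.14·1 + 0.24·h($1) + 0.4·h($2) + 0.22·0
Solving: h($1) = 0.3934, h($2) = 0.3907.
Starting from $1, the probability is 0.3934.

0.3934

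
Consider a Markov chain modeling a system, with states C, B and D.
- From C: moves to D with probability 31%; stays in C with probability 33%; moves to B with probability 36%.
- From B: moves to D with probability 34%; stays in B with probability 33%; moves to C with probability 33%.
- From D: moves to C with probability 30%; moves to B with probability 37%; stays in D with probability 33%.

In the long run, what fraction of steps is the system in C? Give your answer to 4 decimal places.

Let the stationary distribution be π with π = πP and π_1 + π_2 + π_3 = 1.
π_1 = 0.33·π_1 + 0.33·π_2 + 0.3·π_3
π_2 = 0.36·π_1 + 0.33·π_2 + 0.37·π_3
Solving with the normalization constraint gives π = (0.3202, 0.3527, 0.3271).
So the stationary probability of C is 0.3202.

0.3202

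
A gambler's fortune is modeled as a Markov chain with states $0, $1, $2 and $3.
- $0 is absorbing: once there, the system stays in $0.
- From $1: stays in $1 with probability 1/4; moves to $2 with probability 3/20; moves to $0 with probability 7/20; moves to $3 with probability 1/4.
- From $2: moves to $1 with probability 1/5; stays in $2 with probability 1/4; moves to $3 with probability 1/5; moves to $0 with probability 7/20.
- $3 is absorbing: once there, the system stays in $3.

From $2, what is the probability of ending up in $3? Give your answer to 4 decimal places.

0.3756

Let h(s) be the probability of absorption at $3 starting from transient state s. Then h($3) = 1 and h($0) = 0. By first-step analysis:
h($1) = 0.35·0 + 0.25·h($1) + 0.15·h($2) + 0.25·1
h($2) = 0.35·0 + 0.2·h($1) + 0.25·h($2) + 0.2·1
Solving: h($1) = 0.4085, h($2) = 0.3756.
Starting from $2, the probability is 0.3756.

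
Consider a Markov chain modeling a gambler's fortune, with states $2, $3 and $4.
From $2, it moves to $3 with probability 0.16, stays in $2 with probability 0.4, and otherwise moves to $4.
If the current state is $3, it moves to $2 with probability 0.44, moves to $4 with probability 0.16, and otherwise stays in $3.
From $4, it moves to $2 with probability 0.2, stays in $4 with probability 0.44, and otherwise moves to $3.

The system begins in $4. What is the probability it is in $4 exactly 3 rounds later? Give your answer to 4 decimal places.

Propagate the distribution vector 3 rounds from $4.
After 0 rounds: (0.0000, 0.0000, 1.0000)
After 1 round: (0.2000, 0.3600, 0.4400)
After 2 rounds: (0.3264, 0.3344, 0.3392)
After 3 rounds: (0.3455, 0.3081, 0.3464)
P(in $4 after 3 rounds) = 0.3464

0.3464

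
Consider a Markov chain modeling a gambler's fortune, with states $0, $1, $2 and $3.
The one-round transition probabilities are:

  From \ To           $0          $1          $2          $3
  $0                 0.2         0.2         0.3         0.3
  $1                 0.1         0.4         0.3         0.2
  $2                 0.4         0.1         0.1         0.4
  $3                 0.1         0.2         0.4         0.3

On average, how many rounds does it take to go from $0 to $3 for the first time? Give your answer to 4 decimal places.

3.2990

Let t(s) be the expected number of rounds to first reach $3 from state s, with t($3) = 0. Conditioning on the first round:
t($0) = 1 + 0.2·t($0) + 0.2·t($1) + 0.3·t($2)
t($1) = 1 + 0.1·t($0) + 0.4·t($1) + 0.3·t($2)
t($2) = 1 + 0.4·t($0) + 0.1·t($1) + 0.1·t($2)
Solving: t($0) = 3.2990, t($1) = 3.7113, t($2) = 2.9897.
Expected rounds from $0 to $3: 3.2990.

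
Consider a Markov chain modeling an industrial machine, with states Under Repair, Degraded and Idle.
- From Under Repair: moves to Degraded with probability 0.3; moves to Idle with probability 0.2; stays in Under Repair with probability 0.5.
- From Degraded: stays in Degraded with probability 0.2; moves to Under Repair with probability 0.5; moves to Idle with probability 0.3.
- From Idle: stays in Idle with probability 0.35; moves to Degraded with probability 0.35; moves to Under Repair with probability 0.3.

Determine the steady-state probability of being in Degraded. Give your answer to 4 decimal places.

Let the stationary distribution be π with π = πP and π_1 + π_2 + π_3 = 1.
π_1 = 0.5·π_1 + 0.5·π_2 + 0.3·π_3
π_2 = 0.3·π_1 + 0.2·π_2 + 0.35·π_3
Solving with the normalization constraint gives π = (0.4462, 0.2849, 0.2688).
So the stationary probability of Degraded is 0.2849.

0.2849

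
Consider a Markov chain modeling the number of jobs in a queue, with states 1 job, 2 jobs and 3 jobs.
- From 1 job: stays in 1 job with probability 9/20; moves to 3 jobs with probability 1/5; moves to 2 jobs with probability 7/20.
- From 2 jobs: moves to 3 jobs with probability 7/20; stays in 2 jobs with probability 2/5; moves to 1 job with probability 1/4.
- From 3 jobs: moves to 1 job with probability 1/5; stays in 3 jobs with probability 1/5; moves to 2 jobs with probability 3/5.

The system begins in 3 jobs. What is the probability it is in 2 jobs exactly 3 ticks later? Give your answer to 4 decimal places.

Propagate the distribution vector 3 ticks from 3 jobs.
After 0 ticks: (0.0000, 0.0000, 1.0000)
After 1 tick: (0.2000, 0.6000, 0.2000)
After 2 ticks: (0.2800, 0.4300, 0.2900)
After 3 ticks: (0.2915, 0.4440, 0.2645)
P(in 2 jobs after 3 ticks) = 0.4440

0.4440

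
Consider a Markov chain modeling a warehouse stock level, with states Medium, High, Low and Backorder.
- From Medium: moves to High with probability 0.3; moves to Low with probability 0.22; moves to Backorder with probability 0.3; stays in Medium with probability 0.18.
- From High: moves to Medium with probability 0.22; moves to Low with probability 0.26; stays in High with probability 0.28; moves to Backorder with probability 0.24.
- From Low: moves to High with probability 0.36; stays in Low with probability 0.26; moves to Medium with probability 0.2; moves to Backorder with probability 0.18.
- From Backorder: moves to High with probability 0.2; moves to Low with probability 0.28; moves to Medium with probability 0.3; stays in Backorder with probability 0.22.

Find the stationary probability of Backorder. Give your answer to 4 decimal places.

Let the stationary distribution be π with π = πP and π_1 + π_2 + π_3 + π_4 = 1.
π_1 = 0.18·π_1 + 0.22·π_2 + 0.2·π_3 + 0.3·π_4
π_2 = 0.3·π_1 + 0.28·π_2 + 0.36·π_3 + 0.2·π_4
π_3 = 0.22·π_1 + 0.26·π_2 + 0.26·π_3 + 0.28·π_4
Solving with the normalization constraint gives π = (0.2246, 0.2863, 0.2557, 0.2335).
So the stationary probability of Backorder is 0.2335.

0.2335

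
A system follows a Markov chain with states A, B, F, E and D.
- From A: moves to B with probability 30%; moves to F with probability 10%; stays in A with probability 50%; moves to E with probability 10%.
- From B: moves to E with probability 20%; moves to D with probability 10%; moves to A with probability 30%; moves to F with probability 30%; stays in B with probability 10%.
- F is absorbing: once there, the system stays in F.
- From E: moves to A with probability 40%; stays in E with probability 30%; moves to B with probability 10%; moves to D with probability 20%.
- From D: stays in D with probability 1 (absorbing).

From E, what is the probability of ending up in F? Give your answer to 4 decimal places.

0.5028

Let h(s) be the probability of absorption at F starting from transient state s. Then h(F) = 1 and h(D) = 0. By first-step analysis:
h(A) = 0.5·h(A) + 0.3·h(B) + 0.1·1 + 0.1·h(E)
h(B) = 0.3·h(A) + 0.1·h(B) + 0.3·1 + 0.2·h(E) + 0.1·0
h(E) = 0.4·h(A) + 0.1·h(B) + 0.3·h(E) + 0.2·0
Solving: h(A) = 0.7095, h(B) = 0.6816, h(E) = 0.5028.
Starting from E, the probability is 0.5028.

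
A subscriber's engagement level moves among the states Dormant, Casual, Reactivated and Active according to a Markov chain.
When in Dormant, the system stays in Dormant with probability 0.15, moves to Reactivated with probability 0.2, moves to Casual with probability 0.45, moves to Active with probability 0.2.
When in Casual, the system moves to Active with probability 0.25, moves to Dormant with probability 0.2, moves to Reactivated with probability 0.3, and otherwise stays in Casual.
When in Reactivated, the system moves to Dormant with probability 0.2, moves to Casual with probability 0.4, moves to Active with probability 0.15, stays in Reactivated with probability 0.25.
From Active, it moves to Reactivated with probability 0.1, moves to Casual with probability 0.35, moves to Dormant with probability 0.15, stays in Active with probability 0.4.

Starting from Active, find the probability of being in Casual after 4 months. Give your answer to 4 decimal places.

Propagate the distribution vector 4 months from Active.
After 0 months: (0.0000, 0.0000, 0.0000, 1.0000)
After 1 month: (0.1500, 0.3500, 0.1000, 0.4000)
After 2 months: (0.1725, 0.3350, 0.2000, 0.2925)
After 3 months: (0.1768, 0.3438, 0.2143, 0.2653)
After 4 months: (0.1779, 0.3440, 0.2186, 0.2595)
P(in Casual after 4 months) = 0.3440

0.3440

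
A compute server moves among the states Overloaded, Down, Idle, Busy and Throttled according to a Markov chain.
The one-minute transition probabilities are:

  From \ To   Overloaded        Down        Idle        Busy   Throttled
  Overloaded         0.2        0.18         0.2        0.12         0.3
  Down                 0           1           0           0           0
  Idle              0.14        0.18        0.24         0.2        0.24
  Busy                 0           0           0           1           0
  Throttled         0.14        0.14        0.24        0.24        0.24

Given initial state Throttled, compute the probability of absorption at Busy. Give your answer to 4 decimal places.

Let h(s) be the probability of absorption at Busy starting from transient state s. Then h(Busy) = 1 and h(Down) = 0. By first-step analysis:
h(Overloaded) = 0.2·h(Overloaded) + 0.18·0 + 0.2·h(Idle) + 0.12·1 + 0.3·h(Throttled)
h(Idle) = 0.14·h(Overloaded) + 0.18·0 + 0.24·h(Idle) + 0.2·1 + 0.24·h(Throttled)
h(Throttled) = 0.14·h(Overloaded) + 0.14·0 + 0.24·h(Idle) + 0.24·1 + 0.24·h(Throttled)
Solving: h(Overloaded) = 0.5013, h(Idle) = 0.5380, h(Throttled) = 0.5780.
Starting from Throttled, the probability is 0.5780.

0.5780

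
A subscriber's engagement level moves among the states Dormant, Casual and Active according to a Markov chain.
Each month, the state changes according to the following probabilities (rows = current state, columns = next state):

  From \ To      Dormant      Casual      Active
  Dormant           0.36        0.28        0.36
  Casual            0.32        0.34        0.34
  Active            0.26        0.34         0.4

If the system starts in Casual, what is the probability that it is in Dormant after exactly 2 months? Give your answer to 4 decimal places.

Sum over the intermediate state after 1 month:
P = P(Casual→Dormant)·P(Dormant→Dormant) + P(Casual→Casual)·P(Casual→Dormant) + P(Casual→Active)·P(Active→Dormant)
  = 0.32×0.36 + 0.34×0.32 + 0.34×0.26
  = 0.1152 + 0.1088 + 0.0884 = 0.3124

0.3124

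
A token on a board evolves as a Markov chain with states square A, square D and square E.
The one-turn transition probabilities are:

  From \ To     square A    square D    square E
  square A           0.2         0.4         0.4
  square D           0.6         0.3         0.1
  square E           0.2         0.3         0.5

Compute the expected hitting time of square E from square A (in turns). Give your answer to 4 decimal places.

3.4375

Let t(s) be the expected number of turns to first reach square E from state s, with t(square E) = 0. Conditioning on the first turn:
t(square A) = 1 + 0.2·t(square A) + 0.4·t(square D)
t(square D) = 1 + 0.6·t(square A) + 0.3·t(square D)
Solving: t(square A) = 3.4375, t(square D) = 4.3750.
Expected turns from square A to square E: 3.4375.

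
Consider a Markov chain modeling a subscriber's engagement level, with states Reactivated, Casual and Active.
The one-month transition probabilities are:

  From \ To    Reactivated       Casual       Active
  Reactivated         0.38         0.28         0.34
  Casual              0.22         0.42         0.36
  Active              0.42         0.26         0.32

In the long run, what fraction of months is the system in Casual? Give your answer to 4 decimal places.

0.3177

Let the stationary distribution be π with π = πP and π_1 + π_2 + π_3 = 1.
π_1 = 0.38·π_1 + 0.22·π_2 + 0.42·π_3
π_2 = 0.28·π_1 + 0.42·π_2 + 0.26·π_3
Solving with the normalization constraint gives π = (0.3428, 0.3177, 0.3396).
So the stationary probability of Casual is 0.3177.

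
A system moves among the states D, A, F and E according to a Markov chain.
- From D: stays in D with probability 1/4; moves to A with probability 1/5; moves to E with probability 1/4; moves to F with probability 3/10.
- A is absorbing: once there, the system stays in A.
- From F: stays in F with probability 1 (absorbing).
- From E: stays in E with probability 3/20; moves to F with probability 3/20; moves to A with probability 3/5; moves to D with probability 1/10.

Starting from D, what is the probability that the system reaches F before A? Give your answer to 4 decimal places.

Let h(s) be the probability of absorption at F starting from transient state s. Then h(F) = 1 and h(A) = 0. By first-step analysis:
h(D) = 0.25·h(D) + 0.2·0 + 0.3·1 + 0.25·h(E)
h(E) = 0.1·h(D) + 0.6·0 + 0.15·1 + 0.15·h(E)
Solving: h(D) = 0.4776, h(E) = 0.2327.
Starting from D, the probability is 0.4776.

0.4776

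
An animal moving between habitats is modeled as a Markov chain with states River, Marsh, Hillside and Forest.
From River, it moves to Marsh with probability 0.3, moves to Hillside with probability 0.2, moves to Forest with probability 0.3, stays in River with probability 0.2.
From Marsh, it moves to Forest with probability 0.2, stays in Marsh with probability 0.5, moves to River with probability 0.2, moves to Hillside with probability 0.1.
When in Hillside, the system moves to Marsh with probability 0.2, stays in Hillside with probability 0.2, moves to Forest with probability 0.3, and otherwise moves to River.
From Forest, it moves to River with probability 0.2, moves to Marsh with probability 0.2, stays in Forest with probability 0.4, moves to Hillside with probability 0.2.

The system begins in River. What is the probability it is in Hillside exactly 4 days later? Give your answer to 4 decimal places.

Propagate the distribution vector 4 days from River.
After 0 days: (1.0000, 0.0000, 0.0000, 0.0000)
After 1 day: (0.2000, 0.3000, 0.2000, 0.3000)
After 2 days: (0.2200, 0.3100, 0.1700, 0.3000)
After 3 days: (0.2170, 0.3150, 0.1690, 0.2990)
After 4 days: (0.2169, 0.3162, 0.1685, 0.2984)
P(in Hillside after 4 days) = 0.1685

0.1685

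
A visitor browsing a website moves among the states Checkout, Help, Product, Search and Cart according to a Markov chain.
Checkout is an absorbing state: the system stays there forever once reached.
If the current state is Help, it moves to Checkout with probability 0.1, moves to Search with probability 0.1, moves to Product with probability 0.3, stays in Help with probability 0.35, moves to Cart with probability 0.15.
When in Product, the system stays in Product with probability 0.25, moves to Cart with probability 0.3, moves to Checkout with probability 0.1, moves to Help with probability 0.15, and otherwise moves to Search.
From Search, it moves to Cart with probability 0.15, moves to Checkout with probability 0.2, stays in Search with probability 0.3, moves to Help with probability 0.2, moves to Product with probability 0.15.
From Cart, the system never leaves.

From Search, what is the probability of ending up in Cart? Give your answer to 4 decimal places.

0.5345

Let h(s) be the probability of absorption at Cart starting from transient state s. Then h(Cart) = 1 and h(Checkout) = 0. By first-step analysis:
h(Help) = 0.1·0 + 0.35·h(Help) + 0.3·h(Product) + 0.1·h(Search) + 0.15·1
h(Product) = 0.1·0 + 0.15·h(Help) + 0.25·h(Product) + 0.2·h(Search) + 0.3·1
h(Search) = 0.2·0 + 0.2·h(Help) + 0.15·h(Product) + 0.3·h(Search) + 0.15·1
Solving: h(Help) = 0.6207, h(Product) = 0.6667, h(Search) = 0.5345.
Starting from Search, the probability is 0.5345.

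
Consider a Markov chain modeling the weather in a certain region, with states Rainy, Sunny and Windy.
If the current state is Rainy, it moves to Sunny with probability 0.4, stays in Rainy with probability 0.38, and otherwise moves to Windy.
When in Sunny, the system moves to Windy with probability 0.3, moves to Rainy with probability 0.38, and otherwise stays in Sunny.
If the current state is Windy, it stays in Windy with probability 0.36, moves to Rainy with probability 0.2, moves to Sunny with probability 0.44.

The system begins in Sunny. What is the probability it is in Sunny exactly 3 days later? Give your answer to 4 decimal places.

Propagate the distribution vector 3 days from Sunny.
After 0 days: (0.0000, 1.0000, 0.0000)
After 1 day: (0.3800, 0.3200, 0.3000)
After 2 days: (0.3260, 0.3864, 0.2876)
After 3 days: (0.3282, 0.3806, 0.2912)
P(in Sunny after 3 days) = 0.3806

0.3806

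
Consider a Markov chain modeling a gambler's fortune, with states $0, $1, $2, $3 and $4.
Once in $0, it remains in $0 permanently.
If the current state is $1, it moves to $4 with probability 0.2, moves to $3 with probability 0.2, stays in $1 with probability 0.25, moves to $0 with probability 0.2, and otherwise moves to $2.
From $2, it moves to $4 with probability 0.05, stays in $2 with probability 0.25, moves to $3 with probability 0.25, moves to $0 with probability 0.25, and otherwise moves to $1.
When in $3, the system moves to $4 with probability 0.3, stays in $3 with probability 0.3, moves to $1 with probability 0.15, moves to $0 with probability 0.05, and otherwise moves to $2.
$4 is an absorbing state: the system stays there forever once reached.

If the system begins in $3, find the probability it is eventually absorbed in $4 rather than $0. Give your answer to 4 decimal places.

0.6649

Let h(s) be the probability of absorption at $4 starting from transient state s. Then h($4) = 1 and h($0) = 0. By first-step analysis:
h($1) = 0.2·0 + 0.25·h($1) + 0.15·h($2) + 0.2·h($3) + 0.2·1
h($2) = 0.25·0 + 0.2·h($1) + 0.25·h($2) + 0.25·h($3) + 0.05·1
h($3) = 0.05·0 + 0.15·h($1) + 0.2·h($2) + 0.3·h($3) + 0.3·1
Solving: h($1) = 0.5299, h($2) = 0.4296, h($3) = 0.6649.
Starting from $3, the probability is 0.6649.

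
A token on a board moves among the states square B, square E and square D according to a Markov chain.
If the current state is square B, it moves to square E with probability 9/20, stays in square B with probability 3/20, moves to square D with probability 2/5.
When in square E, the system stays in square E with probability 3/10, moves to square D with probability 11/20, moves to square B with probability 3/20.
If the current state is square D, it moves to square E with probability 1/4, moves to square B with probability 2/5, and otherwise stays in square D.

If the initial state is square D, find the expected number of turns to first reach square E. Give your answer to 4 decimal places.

Let t(s) be the expected number of turns to first reach square E from state s, with t(square E) = 0. Conditioning on the first turn:
t(square B) = 1 + 0.15·t(square B) + 0.4·t(square D)
t(square D) = 1 + 0.4·t(square B) + 0.35·t(square D)
Solving: t(square B) = 2.6752, t(square D) = 3.1847.
Expected turns from square D to square E: 3.1847.

3.1847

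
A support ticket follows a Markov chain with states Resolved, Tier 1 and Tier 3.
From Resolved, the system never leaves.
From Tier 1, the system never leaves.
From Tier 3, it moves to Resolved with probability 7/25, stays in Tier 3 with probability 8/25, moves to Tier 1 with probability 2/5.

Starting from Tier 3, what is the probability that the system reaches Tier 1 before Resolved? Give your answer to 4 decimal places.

Let h(s) be the probability of absorption at Tier 1 starting from transient state s. Then h(Tier 1) = 1 and h(Resolved) = 0. By first-step analysis:
h(Tier 3) = 0.28·0 + 0.4·1 + 0.32·h(Tier 3)
Solving: h(Tier 3) = 0.5882.
Starting from Tier 3, the probability is 0.5882.

0.5882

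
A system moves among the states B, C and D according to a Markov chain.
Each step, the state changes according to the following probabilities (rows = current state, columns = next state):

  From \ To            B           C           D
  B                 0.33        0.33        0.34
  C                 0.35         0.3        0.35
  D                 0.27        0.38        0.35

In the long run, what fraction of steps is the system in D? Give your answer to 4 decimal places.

0.3468

Let the stationary distribution be π with π = πP and π_1 + π_2 + π_3 = 1.
π_1 = 0.33·π_1 + 0.35·π_2 + 0.27·π_3
π_2 = 0.33·π_1 + 0.3·π_2 + 0.38·π_3
Solving with the normalization constraint gives π = (0.3159, 0.3372, 0.3468).
So the stationary probability of D is 0.3468.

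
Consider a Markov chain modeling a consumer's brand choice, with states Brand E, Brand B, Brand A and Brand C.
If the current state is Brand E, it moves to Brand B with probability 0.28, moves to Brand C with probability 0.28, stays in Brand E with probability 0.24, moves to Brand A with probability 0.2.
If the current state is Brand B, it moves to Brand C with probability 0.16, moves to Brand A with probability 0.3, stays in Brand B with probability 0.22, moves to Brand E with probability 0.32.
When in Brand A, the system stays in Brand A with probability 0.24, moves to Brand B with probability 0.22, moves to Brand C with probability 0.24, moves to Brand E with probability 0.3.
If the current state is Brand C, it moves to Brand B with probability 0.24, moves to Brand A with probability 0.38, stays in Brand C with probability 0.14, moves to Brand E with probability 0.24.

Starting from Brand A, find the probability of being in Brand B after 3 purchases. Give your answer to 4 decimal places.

Propagate the distribution vector 3 purchases from Brand A.
After 0 purchases: (0.0000, 0.0000, 1.0000, 0.0000)
After 1 purchase: (0.3000, 0.2200, 0.2400, 0.2400)
After 2 purchases: (0.2720, 0.2428, 0.2748, 0.2104)
After 3 purchases: (0.2759, 0.2405, 0.2731, 0.2104)
P(in Brand B after 3 purchases) = 0.2405

0.2405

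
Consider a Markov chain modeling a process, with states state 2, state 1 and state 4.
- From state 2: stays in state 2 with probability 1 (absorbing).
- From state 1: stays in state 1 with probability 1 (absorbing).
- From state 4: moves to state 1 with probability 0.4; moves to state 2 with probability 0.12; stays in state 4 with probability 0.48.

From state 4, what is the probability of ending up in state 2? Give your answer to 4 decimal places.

Let h(s) be the probability of absorption at state 2 starting from transient state s. Then h(state 2) = 1 and h(state 1) = 0. By first-step analysis:
h(state 4) = 0.12·1 + 0.4·0 + 0.48·h(state 4)
Solving: h(state 4) = 0.2308.
Starting from state 4, the probability is 0.2308.

0.2308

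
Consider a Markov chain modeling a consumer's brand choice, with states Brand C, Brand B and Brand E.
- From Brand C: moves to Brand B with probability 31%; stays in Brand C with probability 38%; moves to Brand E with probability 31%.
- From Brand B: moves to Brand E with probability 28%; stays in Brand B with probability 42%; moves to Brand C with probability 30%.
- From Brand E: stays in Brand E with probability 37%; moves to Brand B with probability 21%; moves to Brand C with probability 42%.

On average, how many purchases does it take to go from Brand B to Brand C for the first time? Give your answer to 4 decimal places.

Let t(s) be the expected number of purchases to first reach Brand C from state s, with t(Brand C) = 0. Conditioning on the first purchase:
t(Brand B) = 1 + 0.42·t(Brand B) + 0.28·t(Brand E)
t(Brand E) = 1 + 0.21·t(Brand B) + 0.37·t(Brand E)
Solving: t(Brand B) = 2.9680, t(Brand E) = 2.5766.
Expected purchases from Brand B to Brand C: 2.9680.

2.9680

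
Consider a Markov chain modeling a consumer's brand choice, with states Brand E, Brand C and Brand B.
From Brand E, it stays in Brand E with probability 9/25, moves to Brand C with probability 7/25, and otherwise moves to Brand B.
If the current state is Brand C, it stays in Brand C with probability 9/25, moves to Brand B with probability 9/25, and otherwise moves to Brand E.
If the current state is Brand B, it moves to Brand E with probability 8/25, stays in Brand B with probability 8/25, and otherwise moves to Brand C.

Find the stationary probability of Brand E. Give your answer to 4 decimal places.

0.3194

Let the stationary distribution be π with π = πP and π_1 + π_2 + π_3 = 1.
π_1 = 0.36·π_1 + 0.28·π_2 + 0.32·π_3
π_2 = 0.28·π_1 + 0.36·π_2 + 0.36·π_3
Solving with the normalization constraint gives π = (0.3194, 0.3344, 0.3462).
So the stationary probability of Brand E is 0.3194.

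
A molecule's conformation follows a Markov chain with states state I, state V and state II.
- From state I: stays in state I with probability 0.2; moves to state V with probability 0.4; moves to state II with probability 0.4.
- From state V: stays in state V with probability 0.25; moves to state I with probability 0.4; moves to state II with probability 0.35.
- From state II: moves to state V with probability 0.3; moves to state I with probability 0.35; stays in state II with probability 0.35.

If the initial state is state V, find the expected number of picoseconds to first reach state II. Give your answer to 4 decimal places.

2.7273

Let t(s) be the expected number of picoseconds to first reach state II from state s, with t(state II) = 0. Conditioning on the first picosecond:
t(state I) = 1 + 0.2·t(state I) + 0.4·t(state V)
t(state V) = 1 + 0.4·t(state I) + 0.25·t(state V)
Solving: t(state I) = 2.6136, t(state V) = 2.7273.
Expected picoseconds from state V to state II: 2.7273.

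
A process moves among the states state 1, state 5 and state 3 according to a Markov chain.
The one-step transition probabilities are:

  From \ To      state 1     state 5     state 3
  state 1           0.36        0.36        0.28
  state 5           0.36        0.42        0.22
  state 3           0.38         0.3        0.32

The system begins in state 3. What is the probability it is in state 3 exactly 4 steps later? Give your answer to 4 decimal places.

Propagate the distribution vector 4 steps from state 3.
After 0 steps: (0.0000, 0.0000, 1.0000)
After 1 step: (0.3800, 0.3000, 0.3200)
After 2 steps: (0.3664, 0.3588, 0.2748)
After 3 steps: (0.3655, 0.3650, 0.2695)
After 4 steps: (0.3654, 0.3657, 0.2689)
P(in state 3 after 4 steps) = 0.2689

0.2689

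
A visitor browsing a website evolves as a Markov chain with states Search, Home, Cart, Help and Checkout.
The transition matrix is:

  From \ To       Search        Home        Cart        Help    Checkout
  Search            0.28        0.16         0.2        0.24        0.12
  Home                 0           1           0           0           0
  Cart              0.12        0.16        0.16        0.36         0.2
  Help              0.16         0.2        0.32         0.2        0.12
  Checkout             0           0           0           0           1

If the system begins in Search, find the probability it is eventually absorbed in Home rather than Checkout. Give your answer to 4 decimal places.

0.5528

Let h(s) be the probability of absorption at Home starting from transient state s. Then h(Home) = 1 and h(Checkout) = 0. By first-step analysis:
h(Search) = 0.28·h(Search) + 0.16·1 + 0.2·h(Cart) + 0.24·h(Help) + 0.12·0
h(Cart) = 0.12·h(Search) + 0.16·1 + 0.16·h(Cart) + 0.36·h(Help) + 0.2·0
h(Help) = 0.16·h(Search) + 0.2·1 + 0.32·h(Cart) + 0.2·h(Help) + 0.12·0
Solving: h(Search) = 0.5528, h(Cart) = 0.5117, h(Help) = 0.5652.
Starting from Search, the probability is 0.5528.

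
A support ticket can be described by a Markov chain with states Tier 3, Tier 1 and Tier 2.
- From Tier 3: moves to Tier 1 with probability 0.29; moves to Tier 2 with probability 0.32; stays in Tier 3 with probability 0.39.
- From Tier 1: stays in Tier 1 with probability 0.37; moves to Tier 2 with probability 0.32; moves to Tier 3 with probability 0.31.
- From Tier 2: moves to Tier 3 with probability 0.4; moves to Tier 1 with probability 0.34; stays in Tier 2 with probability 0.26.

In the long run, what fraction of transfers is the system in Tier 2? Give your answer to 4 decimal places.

0.3019

Let the stationary distribution be π with π = πP and π_1 + π_2 + π_3 = 1.
π_1 = 0.39·π_1 + 0.31·π_2 + 0.4·π_3
π_2 = 0.29·π_1 + 0.37·π_2 + 0.34·π_3
Solving with the normalization constraint gives π = (0.3665, 0.3316, 0.3019).
So the stationary probability of Tier 2 is 0.3019.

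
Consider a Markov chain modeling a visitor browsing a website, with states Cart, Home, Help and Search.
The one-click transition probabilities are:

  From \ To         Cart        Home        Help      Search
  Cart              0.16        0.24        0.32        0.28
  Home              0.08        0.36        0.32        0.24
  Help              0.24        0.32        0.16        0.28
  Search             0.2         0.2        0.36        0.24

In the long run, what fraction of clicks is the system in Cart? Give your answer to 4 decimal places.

Let the stationary distribution be π with π = πP and π_1 + π_2 + π_3 + π_4 = 1.
π_1 = 0.16·π_1 + 0.08·π_2 + 0.24·π_3 + 0.2·π_4
π_2 = 0.24·π_1 + 0.36·π_2 + 0.32·π_3 + 0.2·π_4
π_3 = 0.32·π_1 + 0.32·π_2 + 0.16·π_3 + 0.36·π_4
Solving with the normalization constraint gives π = (0.1702, 0.2869, 0.2848, 0.2582).
So the stationary probability of Cart is 0.1702.

0.1702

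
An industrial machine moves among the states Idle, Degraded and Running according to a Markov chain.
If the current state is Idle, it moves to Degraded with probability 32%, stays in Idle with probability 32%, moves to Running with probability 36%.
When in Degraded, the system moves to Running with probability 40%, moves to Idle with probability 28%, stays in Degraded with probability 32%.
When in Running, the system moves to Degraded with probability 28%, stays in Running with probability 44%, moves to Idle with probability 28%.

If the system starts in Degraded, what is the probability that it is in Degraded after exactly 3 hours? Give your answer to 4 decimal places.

Propagate the distribution vector 3 hours from Degraded.
After 0 hours: (0.0000, 1.0000, 0.0000)
After 1 hour: (0.2800, 0.3200, 0.4000)
After 2 hours: (0.2912, 0.3040, 0.4048)
After 3 hours: (0.2916, 0.3038, 0.4045)
P(in Degraded after 3 hours) = 0.3038

0.3038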